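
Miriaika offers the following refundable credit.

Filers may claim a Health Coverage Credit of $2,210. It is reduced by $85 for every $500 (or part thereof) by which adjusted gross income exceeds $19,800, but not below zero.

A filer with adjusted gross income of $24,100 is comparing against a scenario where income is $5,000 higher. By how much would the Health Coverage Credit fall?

At $24,100 — income exceeds $19,800 by $4,300, which is 9 full-or-partial $500 increments; reduction = 9 × $85 = $765, leaving $1,445.
At $29,100 — income exceeds $19,800 by $9,300, which is 19 full-or-partial $500 increments; reduction = 19 × $85 = $1,615, leaving $595.
Lost: $1,445 − $595 = $850.

$850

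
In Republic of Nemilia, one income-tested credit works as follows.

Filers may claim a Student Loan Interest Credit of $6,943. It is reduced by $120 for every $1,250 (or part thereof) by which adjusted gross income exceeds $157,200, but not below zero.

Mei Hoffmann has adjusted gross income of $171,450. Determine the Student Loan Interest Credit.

Student Loan Interest Credit: income exceeds $157,200 by $14,250, which is 12 full-or-partial $1,250 increments; reduction = 12 × $120 = $1,440, leaving $5,503.

$5,503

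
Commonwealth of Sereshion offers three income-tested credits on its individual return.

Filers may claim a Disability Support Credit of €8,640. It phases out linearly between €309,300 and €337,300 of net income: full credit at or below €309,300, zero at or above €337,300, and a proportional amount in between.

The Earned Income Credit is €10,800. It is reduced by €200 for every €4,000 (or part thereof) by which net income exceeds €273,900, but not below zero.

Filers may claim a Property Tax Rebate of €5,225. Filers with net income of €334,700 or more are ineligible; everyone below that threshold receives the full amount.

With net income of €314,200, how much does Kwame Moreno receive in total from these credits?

€20,953

Disability Support Credit: €314,200 is €4,900 into a €28,000 phase-out range, leaving 23,100/28,000 of the credit: €8,640 × 23,100/28,000 = €7,128.
Earned Income Credit: income exceeds €273,900 by €40,300, which is 11 full-or-partial €4,000 increments; reduction = 11 × €200 = €2,200, leaving €8,600.
Property Tax Rebate: €314,200 is below the €334,700 cutoff, so the full €5,225 applies.
Total: €7,128 + €8,600 + €5,225 = €20,953.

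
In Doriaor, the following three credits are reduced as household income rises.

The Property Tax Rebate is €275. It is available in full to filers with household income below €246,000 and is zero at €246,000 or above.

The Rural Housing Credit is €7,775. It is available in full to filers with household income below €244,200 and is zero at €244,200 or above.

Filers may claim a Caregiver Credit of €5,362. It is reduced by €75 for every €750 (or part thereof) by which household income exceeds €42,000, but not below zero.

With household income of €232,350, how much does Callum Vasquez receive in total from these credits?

€8,050

Property Tax Rebate: €232,350 is below the €246,000 cutoff, so the full €275 applies.
Rural Housing Credit: €232,350 is below the €244,200 cutoff, so the full €7,775 applies.
Caregiver Credit: income exceeds €42,000 by €190,350 → 254 increments × €75 = €19,050 ≥ base, so the credit is €0.
Total: €275 + €7,775 + €0 = €8,050.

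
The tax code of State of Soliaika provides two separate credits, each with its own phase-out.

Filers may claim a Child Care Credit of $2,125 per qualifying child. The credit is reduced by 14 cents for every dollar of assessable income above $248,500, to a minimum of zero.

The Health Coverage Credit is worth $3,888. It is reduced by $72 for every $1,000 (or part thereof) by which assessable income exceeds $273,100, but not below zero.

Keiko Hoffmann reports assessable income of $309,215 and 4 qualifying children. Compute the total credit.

Child Care Credit: base = 4 × $2,125 = $8,500. 14% of the $60,715 excess over $248,500 is $8,500.10 ≥ base, so the credit is $0.
Health Coverage Credit: income exceeds $273,100 by $36,115, which is 37 full-or-partial $1,000 increments; reduction = 37 × $72 = $2,664, leaving $1,224.
Total: $0 + $1,224 = $1,224.

$1,224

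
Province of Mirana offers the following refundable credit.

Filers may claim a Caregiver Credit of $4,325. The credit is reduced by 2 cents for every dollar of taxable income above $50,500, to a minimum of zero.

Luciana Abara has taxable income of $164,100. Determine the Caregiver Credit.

$2,053

Caregiver Credit: 2% of the $113,600 excess over $50,500 is $2,272; credit = $4,325 − $2,272 = $2,053.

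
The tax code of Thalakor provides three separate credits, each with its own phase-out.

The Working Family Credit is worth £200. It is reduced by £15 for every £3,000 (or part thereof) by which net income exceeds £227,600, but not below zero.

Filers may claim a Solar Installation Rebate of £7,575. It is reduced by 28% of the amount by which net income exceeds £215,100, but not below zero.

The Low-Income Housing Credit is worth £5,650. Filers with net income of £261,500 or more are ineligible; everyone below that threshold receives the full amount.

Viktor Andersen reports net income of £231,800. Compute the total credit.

£8,719

Working Family Credit: income exceeds £227,600 by £4,200, which is 2 full-or-partial £3,000 increments; reduction = 2 × £15 = £30, leaving £170.
Solar Installation Rebate: 28% of the £16,700 excess over £215,100 is £4,676; credit = £7,575 − £4,676 = £2,899.
Low-Income Housing Credit: £231,800 is below the £261,500 cutoff, so the full £5,650 applies.
Total: £170 + £2,899 + £5,650 = £8,719.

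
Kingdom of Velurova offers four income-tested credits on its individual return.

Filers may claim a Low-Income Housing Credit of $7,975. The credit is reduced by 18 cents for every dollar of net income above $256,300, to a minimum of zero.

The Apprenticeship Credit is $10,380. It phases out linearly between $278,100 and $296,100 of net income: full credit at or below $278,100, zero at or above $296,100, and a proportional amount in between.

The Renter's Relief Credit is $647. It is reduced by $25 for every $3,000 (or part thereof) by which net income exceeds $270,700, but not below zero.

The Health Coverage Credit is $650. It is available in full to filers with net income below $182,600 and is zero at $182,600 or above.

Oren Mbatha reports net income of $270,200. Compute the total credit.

$16,500

Low-Income Housing Credit: 18% of the $13,900 excess over $256,300 is $2,502; credit = $7,975 − $2,502 = $5,473.
Apprenticeship Credit: $270,200 is at or below the $278,100 threshold, so the full $10,380 applies.
Renter's Relief Credit: $270,200 is at or below the $270,700 threshold, so the full $647 applies.
Health Coverage Credit: $270,200 meets or exceeds the $182,600 cutoff, so the credit is $0.
Total: $5,473 + $10,380 + $647 + $0 = $16,500.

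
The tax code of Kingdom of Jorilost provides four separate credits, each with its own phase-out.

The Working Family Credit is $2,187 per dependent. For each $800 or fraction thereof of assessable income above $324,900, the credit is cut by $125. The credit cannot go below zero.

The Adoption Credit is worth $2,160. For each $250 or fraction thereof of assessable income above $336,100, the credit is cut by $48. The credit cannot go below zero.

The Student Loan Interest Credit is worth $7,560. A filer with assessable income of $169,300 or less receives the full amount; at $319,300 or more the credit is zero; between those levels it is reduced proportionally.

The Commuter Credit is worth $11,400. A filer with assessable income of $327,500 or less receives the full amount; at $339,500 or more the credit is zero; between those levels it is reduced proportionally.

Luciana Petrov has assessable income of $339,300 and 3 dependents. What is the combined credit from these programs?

$6,037

Working Family Credit: base = 3 × $2,187 = $6,561. income exceeds $324,900 by $14,400, which is 18 full-or-partial $800 increments; reduction = 18 × $125 = $2,250, leaving $4,311.
Adoption Credit: income exceeds $336,100 by $3,200, which is 13 full-or-partial $250 increments; reduction = 13 × $48 = $624, leaving $1,536.
Student Loan Interest Credit: $339,300 is at or above $319,300, so the credit is $0.
Commuter Credit: $339,300 is $11,800 into a $12,000 phase-out range, leaving 200/12,000 of the credit: $11,400 × 200/12,000 = $190.
Total: $4,311 + $1,536 + $0 + $190 = $6,037.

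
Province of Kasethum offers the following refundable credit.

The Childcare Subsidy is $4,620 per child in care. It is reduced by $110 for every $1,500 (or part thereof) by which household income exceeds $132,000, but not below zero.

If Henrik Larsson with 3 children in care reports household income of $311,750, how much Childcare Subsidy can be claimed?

$660

Childcare Subsidy: base = 3 × $4,620 = $13,860. income exceeds $132,000 by $179,750, which is 120 full-or-partial $1,500 increments; reduction = 120 × $110 = $13,200, leaving $660.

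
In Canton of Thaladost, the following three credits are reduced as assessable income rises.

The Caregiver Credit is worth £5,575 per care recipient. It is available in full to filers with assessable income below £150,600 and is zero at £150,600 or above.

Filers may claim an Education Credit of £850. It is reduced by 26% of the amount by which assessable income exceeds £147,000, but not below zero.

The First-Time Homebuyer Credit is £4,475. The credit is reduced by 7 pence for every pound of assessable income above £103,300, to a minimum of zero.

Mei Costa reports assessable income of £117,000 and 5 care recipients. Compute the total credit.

£32,241

Caregiver Credit: base = 5 × £5,575 = £27,875. £117,000 is below the £150,600 cutoff, so the full £27,875 applies.
Education Credit: £117,000 is at or below the £147,000 threshold, so the full £850 applies.
First-Time Homebuyer Credit: 7% of the £13,700 excess over £103,300 is £959; credit = £4,475 − £959 = £3,516.
Total: £27,875 + £850 + £3,516 = £32,241.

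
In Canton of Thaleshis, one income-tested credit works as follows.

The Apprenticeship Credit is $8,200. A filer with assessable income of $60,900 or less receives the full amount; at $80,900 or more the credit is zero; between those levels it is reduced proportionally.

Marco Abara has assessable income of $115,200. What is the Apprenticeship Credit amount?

$0

Apprenticeship Credit: $115,200 is at or above $80,900, so the credit is $0.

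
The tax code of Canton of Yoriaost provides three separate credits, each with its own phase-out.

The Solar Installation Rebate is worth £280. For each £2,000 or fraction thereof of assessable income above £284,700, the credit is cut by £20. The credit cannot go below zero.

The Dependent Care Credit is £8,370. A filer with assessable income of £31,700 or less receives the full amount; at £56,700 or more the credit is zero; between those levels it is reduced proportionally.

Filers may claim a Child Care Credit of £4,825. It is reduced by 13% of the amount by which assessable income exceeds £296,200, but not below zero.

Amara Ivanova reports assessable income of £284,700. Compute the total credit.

£5,105

Solar Installation Rebate: £284,700 is at or below the £284,700 threshold, so the full £280 applies.
Dependent Care Credit: £284,700 is at or above £56,700, so the credit is £0.
Child Care Credit: £284,700 is at or below the £296,200 threshold, so the full £4,825 applies.
Total: £280 + £0 + £4,825 = £5,105.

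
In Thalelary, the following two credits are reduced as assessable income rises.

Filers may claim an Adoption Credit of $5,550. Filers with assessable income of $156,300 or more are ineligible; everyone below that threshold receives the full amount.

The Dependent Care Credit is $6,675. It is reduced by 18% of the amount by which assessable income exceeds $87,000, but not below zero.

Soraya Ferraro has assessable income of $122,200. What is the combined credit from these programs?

Adoption Credit: $122,200 is below the $156,300 cutoff, so the full $5,550 applies.
Dependent Care Credit: 18% of the $35,200 excess over $87,000 is $6,336; credit = $6,675 − $6,336 = $339.
Total: $5,550 + $339 = $5,889.

$5,889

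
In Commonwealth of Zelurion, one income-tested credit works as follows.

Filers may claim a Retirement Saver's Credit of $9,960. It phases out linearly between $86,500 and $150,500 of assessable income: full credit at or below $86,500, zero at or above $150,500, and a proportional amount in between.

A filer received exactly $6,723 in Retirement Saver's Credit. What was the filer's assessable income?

$6,723 is 6,723/9,960 of the full $9,960, so 3,237/9,960 of the $64,000 range has been used: income = $86,500 + $64,000 × 3,237/9,960 = $107,300.

$107,300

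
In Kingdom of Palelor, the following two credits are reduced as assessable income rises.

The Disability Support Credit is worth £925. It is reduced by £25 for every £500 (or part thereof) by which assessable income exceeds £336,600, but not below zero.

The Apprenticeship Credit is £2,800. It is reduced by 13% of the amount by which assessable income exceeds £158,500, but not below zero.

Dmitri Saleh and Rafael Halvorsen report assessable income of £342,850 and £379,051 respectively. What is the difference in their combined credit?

Dmitri (£342,850): Disability Support Credit: income exceeds £336,600 by £6,250, which is 13 full-or-partial £500 increments; reduction = 13 × £25 = £325, leaving £600. Apprenticeship Credit: 13% of the £184,350 excess over £158,500 is £23,965.50 ≥ base, so the credit is £0. total £600 + £0 = £600
Rafael (£379,051): Disability Support Credit: income exceeds £336,600 by £42,451 → 85 increments × £25 = £2,125 ≥ base, so the credit is £0. Apprenticeship Credit: 13% of the £220,551 excess over £158,500 is £28,671.63 ≥ base, so the credit is £0. total £0 + £0 = £0
Difference: |£600 − £0| = £600.

£600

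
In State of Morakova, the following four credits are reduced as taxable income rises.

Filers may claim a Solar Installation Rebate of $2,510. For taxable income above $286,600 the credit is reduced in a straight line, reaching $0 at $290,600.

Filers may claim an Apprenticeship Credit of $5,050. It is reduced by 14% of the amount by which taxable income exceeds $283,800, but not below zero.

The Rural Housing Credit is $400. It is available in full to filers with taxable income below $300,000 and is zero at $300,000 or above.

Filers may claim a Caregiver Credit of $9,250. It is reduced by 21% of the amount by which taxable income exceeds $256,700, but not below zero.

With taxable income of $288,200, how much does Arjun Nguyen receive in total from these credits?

Solar Installation Rebate: $288,200 is $1,600 into a $4,000 phase-out range, leaving 2,400/4,000 of the credit: $2,510 × 2,400/4,000 = $1,506.
Apprenticeship Credit: 14% of the $4,400 excess over $283,800 is $616; credit = $5,050 − $616 = $4,434.
Rural Housing Credit: $288,200 is below the $300,000 cutoff, so the full $400 applies.
Caregiver Credit: 21% of the $31,500 excess over $256,700 is $6,615; credit = $9,250 − $6,615 = $2,635.
Total: $1,506 + $4,434 + $400 + $2,635 = $8,975.

$8,975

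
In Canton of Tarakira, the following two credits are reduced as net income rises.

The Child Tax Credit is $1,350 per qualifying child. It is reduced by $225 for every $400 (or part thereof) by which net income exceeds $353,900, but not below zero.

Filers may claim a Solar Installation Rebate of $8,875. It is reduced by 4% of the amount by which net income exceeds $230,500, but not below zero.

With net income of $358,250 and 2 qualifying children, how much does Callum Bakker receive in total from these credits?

$3,990

Child Tax Credit: base = 2 × $1,350 = $2,700. income exceeds $353,900 by $4,350, which is 11 full-or-partial $400 increments; reduction = 11 × $225 = $2,475, leaving $225.
Solar Installation Rebate: 4% of the $127,750 excess over $230,500 is $5,110; credit = $8,875 − $5,110 = $3,765.
Total: $225 + $3,765 = $3,990.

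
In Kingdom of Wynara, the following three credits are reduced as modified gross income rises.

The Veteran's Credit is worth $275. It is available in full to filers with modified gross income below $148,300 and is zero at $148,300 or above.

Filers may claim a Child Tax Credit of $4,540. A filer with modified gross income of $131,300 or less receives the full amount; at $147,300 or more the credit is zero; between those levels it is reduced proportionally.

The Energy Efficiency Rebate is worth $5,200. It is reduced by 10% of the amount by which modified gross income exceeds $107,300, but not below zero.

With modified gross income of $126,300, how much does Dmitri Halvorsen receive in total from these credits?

Veteran's Credit: $126,300 is below the $148,300 cutoff, so the full $275 applies.
Child Tax Credit: $126,300 is at or below the $131,300 threshold, so the full $4,540 applies.
Energy Efficiency Rebate: 10% of the $19,000 excess over $107,300 is $1,900; credit = $5,200 − $1,900 = $3,300.
Total: $275 + $4,540 + $3,300 = $8,115.

$8,115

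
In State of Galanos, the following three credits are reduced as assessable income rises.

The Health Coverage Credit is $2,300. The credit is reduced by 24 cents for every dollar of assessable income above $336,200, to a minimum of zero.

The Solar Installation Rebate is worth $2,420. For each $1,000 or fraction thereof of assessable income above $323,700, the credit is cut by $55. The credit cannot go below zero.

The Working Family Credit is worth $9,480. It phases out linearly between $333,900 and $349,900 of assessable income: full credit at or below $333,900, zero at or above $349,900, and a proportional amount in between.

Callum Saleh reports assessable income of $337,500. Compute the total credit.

$10,985

Health Coverage Credit: 24% of the $1,300 excess over $336,200 is $312; credit = $2,300 − $312 = $1,988.
Solar Installation Rebate: income exceeds $323,700 by $13,800, which is 14 full-or-partial $1,000 increments; reduction = 14 × $55 = $770, leaving $1,650.
Working Family Credit: $337,500 is $3,600 into a $16,000 phase-out range, leaving 12,400/16,000 of the credit: $9,480 × 12,400/16,000 = $7,347.
Total: $1,988 + $1,650 + $7,347 = $10,985.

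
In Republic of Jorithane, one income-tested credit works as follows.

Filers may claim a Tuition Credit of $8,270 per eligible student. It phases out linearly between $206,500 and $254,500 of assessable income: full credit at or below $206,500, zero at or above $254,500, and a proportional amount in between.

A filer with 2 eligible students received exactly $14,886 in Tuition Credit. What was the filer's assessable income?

Full credit = 2 × $8,270 = $16,540.
$14,886 is 14,886/16,540 of the full $16,540, so 1,654/16,540 of the $48,000 range has been used: income = $206,500 + $48,000 × 1,654/16,540 = $211,300.

$211,300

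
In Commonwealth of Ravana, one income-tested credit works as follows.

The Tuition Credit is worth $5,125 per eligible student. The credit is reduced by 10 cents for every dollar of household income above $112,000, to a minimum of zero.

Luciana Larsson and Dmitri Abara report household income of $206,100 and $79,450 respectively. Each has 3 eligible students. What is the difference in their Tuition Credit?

Luciana ($206,100): Tuition Credit: base = 3 × $5,125 = $15,375. 10% of the $94,100 excess over $112,000 is $9,410; credit = $15,375 − $9,410 = $5,965.
Dmitri ($79,450): Tuition Credit: base = 3 × $5,125 = $15,375. $79,450 is at or below the $112,000 threshold, so the full $15,375 applies.
Difference: |$5,965 − $15,375| = $9,410.

$9,410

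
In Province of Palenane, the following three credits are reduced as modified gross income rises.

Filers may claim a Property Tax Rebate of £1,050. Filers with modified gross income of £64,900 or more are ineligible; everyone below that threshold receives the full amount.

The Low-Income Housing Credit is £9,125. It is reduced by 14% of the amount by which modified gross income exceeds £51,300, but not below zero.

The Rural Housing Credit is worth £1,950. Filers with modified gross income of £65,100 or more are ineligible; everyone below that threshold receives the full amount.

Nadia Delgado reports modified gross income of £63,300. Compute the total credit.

Property Tax Rebate: £63,300 is below the £64,900 cutoff, so the full £1,050 applies.
Low-Income Housing Credit: 14% of the £12,000 excess over £51,300 is £1,680; credit = £9,125 − £1,680 = £7,445.
Rural Housing Credit: £63,300 is below the £65,100 cutoff, so the full £1,950 applies.
Total: £1,050 + £7,445 + £1,950 = £10,445.

£10,445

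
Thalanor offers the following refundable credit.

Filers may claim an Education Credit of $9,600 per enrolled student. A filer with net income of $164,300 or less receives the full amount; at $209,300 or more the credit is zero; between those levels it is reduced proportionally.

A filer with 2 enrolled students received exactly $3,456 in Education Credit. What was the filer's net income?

$201,200

Full credit = 2 × $9,600 = $19,200.
$3,456 is 3,456/19,200 of the full $19,200, so 15,744/19,200 of the $45,000 range has been used: income = $164,300 + $45,000 × 15,744/19,200 = $201,200.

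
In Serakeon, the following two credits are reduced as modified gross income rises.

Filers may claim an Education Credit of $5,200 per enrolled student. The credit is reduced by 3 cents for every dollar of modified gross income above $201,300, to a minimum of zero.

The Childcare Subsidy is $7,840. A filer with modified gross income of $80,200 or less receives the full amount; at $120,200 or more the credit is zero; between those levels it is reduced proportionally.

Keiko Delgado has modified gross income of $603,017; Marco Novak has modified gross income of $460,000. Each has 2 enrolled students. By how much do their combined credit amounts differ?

Keiko ($603,017): Education Credit: base = 2 × $5,200 = $10,400. 3% of the $401,717 excess over $201,300 is $12,051.51 ≥ base, so the credit is $0. Childcare Subsidy: $603,017 is at or above $120,200, so the credit is $0. total $0 + $0 = $0
Marco ($460,000): Education Credit: base = 2 × $5,200 = $10,400. 3% of the $258,700 excess over $201,300 is $7,761; credit = $10,400 − $7,761 = $2,639. Childcare Subsidy: $460,000 is at or above $120,200, so the credit is $0. total $2,639 + $0 = $2,639
Difference: |$0 − $2,639| = $2,639.

$2,639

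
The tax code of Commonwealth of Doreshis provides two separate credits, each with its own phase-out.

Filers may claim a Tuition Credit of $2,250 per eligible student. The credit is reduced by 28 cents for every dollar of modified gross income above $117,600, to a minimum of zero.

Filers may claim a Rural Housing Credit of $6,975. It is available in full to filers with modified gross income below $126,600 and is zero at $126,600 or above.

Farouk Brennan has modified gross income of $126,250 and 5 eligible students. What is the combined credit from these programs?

$15,803

Tuition Credit: base = 5 × $2,250 = $11,250. 28% of the $8,650 excess over $117,600 is $2,422; credit = $11,250 − $2,422 = $8,828.
Rural Housing Credit: $126,250 is below the $126,600 cutoff, so the full $6,975 applies.
Total: $8,828 + $6,975 = $15,803.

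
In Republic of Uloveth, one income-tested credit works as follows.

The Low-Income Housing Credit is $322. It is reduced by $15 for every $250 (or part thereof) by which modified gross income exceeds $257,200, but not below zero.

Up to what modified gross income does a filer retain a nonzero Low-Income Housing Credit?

$262,450

After 21 increments the reduction is 21 × $15 = $315, leaving $7; one more increment wipes it out. Increment 21 ends at excess 21 × $250 = $5,250, so the highest qualifying income is $257,200 + $5,250 = $262,450.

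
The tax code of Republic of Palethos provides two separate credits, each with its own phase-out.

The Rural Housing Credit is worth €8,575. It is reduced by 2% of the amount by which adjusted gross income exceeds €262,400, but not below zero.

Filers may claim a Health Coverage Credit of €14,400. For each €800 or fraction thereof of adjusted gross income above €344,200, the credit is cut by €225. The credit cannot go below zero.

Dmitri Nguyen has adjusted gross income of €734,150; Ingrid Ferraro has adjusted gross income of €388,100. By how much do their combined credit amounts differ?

Dmitri (€734,150): Rural Housing Credit: 2% of the €471,750 excess over €262,400 is €9,435 ≥ base, so the credit is €0. Health Coverage Credit: income exceeds €344,200 by €389,950 → 488 increments × €225 = €109,800 ≥ base, so the credit is €0. total €0 + €0 = €0
Ingrid (€388,100): Rural Housing Credit: 2% of the €125,700 excess over €262,400 is €2,514; credit = €8,575 − €2,514 = €6,061. Health Coverage Credit: income exceeds €344,200 by €43,900, which is 55 full-or-partial €800 increments; reduction = 55 × €225 = €12,375, leaving €2,025. total €6,061 + €2,025 = €8,086
Difference: |€0 − €8,086| = €8,086.

€8,086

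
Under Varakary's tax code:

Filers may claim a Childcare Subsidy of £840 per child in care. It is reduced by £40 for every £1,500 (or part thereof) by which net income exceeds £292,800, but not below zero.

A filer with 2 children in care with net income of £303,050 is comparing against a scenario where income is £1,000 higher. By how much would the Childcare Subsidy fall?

At £303,050 — base = 2 × £840 = £1,680. income exceeds £292,800 by £10,250, which is 7 full-or-partial £1,500 increments; reduction = 7 × £40 = £280, leaving £1,400.
At £304,050 — base = 2 × £840 = £1,680. income exceeds £292,800 by £11,250, which is 8 full-or-partial £1,500 increments; reduction = 8 × £40 = £320, leaving £1,360.
Lost: £1,400 − £1,360 = £40.

£40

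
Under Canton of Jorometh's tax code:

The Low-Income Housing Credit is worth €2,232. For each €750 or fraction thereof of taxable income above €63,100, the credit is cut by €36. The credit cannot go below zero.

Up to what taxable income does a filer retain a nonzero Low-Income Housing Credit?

After 61 increments the reduction is 61 × €36 = €2,196, leaving €36; one more increment wipes it out. Increment 61 ends at excess 61 × €750 = €45,750, so the highest qualifying income is €63,100 + €45,750 = €108,850.

€108,850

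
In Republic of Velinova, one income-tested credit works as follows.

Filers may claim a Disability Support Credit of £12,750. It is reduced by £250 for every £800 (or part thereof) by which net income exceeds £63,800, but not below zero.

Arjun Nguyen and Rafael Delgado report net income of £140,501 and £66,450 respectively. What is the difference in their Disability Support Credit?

£11,750

Arjun (£140,501): Disability Support Credit: income exceeds £63,800 by £76,701 → 96 increments × £250 = £24,000 ≥ base, so the credit is £0.
Rafael (£66,450): Disability Support Credit: income exceeds £63,800 by £2,650, which is 4 full-or-partial £800 increments; reduction = 4 × £250 = £1,000, leaving £11,750.
Difference: |£0 − £11,750| = £11,750.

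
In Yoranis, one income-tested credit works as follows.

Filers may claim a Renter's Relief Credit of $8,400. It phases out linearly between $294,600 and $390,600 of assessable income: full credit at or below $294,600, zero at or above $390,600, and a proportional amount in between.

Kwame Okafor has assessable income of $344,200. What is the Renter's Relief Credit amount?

Renter's Relief Credit: $344,200 is $49,600 into a $96,000 phase-out range, leaving 46,400/96,000 of the credit: $8,400 × 46,400/96,000 = $4,060.

$4,060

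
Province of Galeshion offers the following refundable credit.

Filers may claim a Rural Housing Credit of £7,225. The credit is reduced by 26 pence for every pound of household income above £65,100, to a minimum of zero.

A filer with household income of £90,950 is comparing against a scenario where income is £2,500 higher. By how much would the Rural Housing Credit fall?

£504

At £90,950 — 26% of the £25,850 excess over £65,100 is £6,721; credit = £7,225 − £6,721 = £504.
At £93,450 — 26% of the £28,350 excess over £65,100 is £7,371 ≥ base, so the credit is £0.
Lost: £504 − £0 = £504.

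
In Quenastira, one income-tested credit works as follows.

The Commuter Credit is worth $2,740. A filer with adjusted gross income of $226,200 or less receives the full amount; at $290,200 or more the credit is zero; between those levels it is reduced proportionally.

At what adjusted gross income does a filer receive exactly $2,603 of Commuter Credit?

$229,400

$2,603 is 2,603/2,740 of the full $2,740, so 137/2,740 of the $64,000 range has been used: income = $226,200 + $64,000 × 137/2,740 = $229,400.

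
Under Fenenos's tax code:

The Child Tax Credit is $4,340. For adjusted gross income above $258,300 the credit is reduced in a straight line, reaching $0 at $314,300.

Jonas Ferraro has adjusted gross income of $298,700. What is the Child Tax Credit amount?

Child Tax Credit: $298,700 is $40,400 into a $56,000 phase-out range, leaving 15,600/56,000 of the credit: $4,340 × 15,600/56,000 = $1,209.

$1,209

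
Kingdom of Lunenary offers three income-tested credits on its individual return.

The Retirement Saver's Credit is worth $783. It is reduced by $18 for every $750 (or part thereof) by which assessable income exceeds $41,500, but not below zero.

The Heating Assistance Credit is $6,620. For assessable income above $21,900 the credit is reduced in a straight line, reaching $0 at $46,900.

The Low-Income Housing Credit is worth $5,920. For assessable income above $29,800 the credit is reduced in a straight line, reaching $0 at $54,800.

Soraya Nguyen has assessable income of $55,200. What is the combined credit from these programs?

Retirement Saver's Credit: income exceeds $41,500 by $13,700, which is 19 full-or-partial $750 increments; reduction = 19 × $18 = $342, leaving $441.
Heating Assistance Credit: $55,200 is at or above $46,900, so the credit is $0.
Low-Income Housing Credit: $55,200 is at or above $54,800, so the credit is $0.
Total: $441 + $0 + $0 = $441.

$441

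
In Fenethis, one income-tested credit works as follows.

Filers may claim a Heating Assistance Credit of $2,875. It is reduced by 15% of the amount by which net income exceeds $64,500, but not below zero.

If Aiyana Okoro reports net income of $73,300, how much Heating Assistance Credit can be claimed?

Heating Assistance Credit: 15% of the $8,800 excess over $64,500 is $1,320; credit = $2,875 − $1,320 = $1,555.

$1,555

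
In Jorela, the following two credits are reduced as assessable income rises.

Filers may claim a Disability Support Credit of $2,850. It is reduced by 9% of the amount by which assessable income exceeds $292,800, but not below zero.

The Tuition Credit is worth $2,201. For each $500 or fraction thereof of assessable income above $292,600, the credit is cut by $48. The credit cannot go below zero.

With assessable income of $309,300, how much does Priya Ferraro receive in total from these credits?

$1,934

Disability Support Credit: 9% of the $16,500 excess over $292,800 is $1,485; credit = $2,850 − $1,485 = $1,365.
Tuition Credit: income exceeds $292,600 by $16,700, which is 34 full-or-partial $500 increments; reduction = 34 × $48 = $1,632, leaving $569.
Total: $1,365 + $569 = $1,934.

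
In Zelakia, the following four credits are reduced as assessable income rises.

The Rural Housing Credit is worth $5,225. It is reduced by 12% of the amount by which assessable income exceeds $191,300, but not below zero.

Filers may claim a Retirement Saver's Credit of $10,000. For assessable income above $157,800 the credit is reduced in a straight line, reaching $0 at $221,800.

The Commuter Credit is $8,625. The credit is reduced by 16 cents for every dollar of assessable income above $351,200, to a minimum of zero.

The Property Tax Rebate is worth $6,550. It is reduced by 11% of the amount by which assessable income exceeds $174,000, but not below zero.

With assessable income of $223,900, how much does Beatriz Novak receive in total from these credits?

$10,999

Rural Housing Credit: 12% of the $32,600 excess over $191,300 is $3,912; credit = $5,225 − $3,912 = $1,313.
Retirement Saver's Credit: $223,900 is at or above $221,800, so the credit is $0.
Commuter Credit: $223,900 is at or below the $351,200 threshold, so the full $8,625 applies.
Property Tax Rebate: 11% of the $49,900 excess over $174,000 is $5,489; credit = $6,550 − $5,489 = $1,061.
Total: $1,313 + $0 + $8,625 + $1,061 = $10,999.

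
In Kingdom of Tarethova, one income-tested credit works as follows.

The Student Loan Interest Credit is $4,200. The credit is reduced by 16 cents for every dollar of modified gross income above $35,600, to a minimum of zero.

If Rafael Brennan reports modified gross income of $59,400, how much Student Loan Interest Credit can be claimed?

Student Loan Interest Credit: 16% of the $23,800 excess over $35,600 is $3,808; credit = $4,200 − $3,808 = $392.

$392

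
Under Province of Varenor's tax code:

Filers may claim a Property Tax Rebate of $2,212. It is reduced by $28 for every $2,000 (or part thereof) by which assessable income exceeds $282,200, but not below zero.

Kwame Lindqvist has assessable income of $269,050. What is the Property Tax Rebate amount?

Property Tax Rebate: $269,050 is at or below the $282,200 threshold, so the full $2,212 applies.

$2,212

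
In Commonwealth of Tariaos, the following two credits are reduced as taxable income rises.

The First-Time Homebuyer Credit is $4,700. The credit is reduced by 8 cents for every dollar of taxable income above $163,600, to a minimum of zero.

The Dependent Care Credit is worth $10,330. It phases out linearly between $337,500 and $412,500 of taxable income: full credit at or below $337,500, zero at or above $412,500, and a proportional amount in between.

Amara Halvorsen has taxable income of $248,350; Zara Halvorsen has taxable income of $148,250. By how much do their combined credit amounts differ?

Amara ($248,350): First-Time Homebuyer Credit: 8% of the $84,750 excess over $163,600 is $6,780 ≥ base, so the credit is $0. Dependent Care Credit: $248,350 is at or below the $337,500 threshold, so the full $10,330 applies. total $0 + $10,330 = $10,330
Zara ($148,250): First-Time Homebuyer Credit: $148,250 is at or below the $163,600 threshold, so the full $4,700 applies. Dependent Care Credit: $148,250 is at or below the $337,500 threshold, so the full $10,330 applies. total $4,700 + $10,330 = $15,030
Difference: |$10,330 − $15,030| = $4,700.

$4,700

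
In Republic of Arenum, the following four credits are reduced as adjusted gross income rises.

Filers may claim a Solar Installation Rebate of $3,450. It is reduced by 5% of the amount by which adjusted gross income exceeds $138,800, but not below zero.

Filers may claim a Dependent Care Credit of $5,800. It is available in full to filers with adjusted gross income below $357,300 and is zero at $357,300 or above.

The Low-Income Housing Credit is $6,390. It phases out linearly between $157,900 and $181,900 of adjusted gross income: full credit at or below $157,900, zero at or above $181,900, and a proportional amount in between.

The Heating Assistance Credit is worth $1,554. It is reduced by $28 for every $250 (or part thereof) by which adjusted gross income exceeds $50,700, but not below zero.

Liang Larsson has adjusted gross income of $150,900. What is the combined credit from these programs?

$15,035

Solar Installation Rebate: 5% of the $12,100 excess over $138,800 is $605; credit = $3,450 − $605 = $2,845.
Dependent Care Credit: $150,900 is below the $357,300 cutoff, so the full $5,800 applies.
Low-Income Housing Credit: $150,900 is at or below the $157,900 threshold, so the full $6,390 applies.
Heating Assistance Credit: income exceeds $50,700 by $100,200 → 401 increments × $28 = $11,228 ≥ base, so the credit is $0.
Total: $2,845 + $5,800 + $6,390 + $0 = $15,035.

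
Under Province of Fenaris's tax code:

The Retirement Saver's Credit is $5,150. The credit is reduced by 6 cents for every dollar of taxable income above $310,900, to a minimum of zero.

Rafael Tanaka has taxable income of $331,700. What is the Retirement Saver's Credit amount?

$3,902

Retirement Saver's Credit: 6% of the $20,800 excess over $310,900 is $1,248; credit = $5,150 − $1,248 = $3,902.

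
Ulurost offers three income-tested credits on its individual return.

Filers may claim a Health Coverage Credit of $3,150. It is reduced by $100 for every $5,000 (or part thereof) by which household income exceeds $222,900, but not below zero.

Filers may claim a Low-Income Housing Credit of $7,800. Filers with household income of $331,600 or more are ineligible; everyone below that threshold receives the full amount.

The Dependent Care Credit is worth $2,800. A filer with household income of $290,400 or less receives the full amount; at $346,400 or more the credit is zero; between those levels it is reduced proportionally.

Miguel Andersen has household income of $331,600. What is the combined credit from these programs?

Health Coverage Credit: income exceeds $222,900 by $108,700, which is 22 full-or-partial $5,000 increments; reduction = 22 × $100 = $2,200, leaving $950.
Low-Income Housing Credit: $331,600 meets or exceeds the $331,600 cutoff, so the credit is $0.
Dependent Care Credit: $331,600 is $41,200 into a $56,000 phase-out range, leaving 14,800/56,000 of the credit: $2,800 × 14,800/56,000 = $740.
Total: $950 + $0 + $740 = $1,690.

$1,690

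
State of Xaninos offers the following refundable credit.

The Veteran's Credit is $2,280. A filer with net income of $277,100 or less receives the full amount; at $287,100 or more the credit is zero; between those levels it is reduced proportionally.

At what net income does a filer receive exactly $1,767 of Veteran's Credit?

$1,767 is 1,767/2,280 of the full $2,280, so 513/2,280 of the $10,000 range has been used: income = $277,100 + $10,000 × 513/2,280 = $279,350.

$279,350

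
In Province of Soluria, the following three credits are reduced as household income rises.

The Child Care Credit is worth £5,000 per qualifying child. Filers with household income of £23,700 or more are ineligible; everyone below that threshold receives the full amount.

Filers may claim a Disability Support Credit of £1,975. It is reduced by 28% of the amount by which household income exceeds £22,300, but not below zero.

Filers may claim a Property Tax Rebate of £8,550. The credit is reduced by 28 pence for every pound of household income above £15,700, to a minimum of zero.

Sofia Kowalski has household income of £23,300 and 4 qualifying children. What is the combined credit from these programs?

£28,117

Child Care Credit: base = 4 × £5,000 = £20,000. £23,300 is below the £23,700 cutoff, so the full £20,000 applies.
Disability Support Credit: 28% of the £1,000 excess over £22,300 is £280; credit = £1,975 − £280 = £1,695.
Property Tax Rebate: 28% of the £7,600 excess over £15,700 is £2,128; credit = £8,550 − £2,128 = £6,422.
Total: £20,000 + £1,695 + £6,422 = £28,117.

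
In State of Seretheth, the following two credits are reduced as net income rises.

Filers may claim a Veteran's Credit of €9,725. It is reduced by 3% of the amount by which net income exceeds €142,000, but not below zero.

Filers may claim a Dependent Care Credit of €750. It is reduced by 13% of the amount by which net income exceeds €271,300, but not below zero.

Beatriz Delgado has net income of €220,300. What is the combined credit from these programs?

Veteran's Credit: 3% of the €78,300 excess over €142,000 is €2,349; credit = €9,725 − €2,349 = €7,376.
Dependent Care Credit: €220,300 is at or below the €271,300 threshold, so the full €750 applies.
Total: €7,376 + €750 = €8,126.

€8,126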